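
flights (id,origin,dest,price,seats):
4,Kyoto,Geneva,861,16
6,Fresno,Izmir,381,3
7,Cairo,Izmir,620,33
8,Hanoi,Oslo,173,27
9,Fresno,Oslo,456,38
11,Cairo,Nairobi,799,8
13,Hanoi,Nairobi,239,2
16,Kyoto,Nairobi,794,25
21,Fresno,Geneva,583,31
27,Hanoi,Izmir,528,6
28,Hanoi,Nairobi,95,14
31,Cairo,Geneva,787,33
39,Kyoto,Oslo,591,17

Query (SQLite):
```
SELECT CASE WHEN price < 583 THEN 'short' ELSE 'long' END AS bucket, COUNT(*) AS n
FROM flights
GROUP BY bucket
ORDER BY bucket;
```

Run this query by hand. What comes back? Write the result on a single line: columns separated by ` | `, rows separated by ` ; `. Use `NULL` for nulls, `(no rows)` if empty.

long | 7 ; short | 6

Bucket rows by price < 583 → 'short' else 'long'; count each bucket.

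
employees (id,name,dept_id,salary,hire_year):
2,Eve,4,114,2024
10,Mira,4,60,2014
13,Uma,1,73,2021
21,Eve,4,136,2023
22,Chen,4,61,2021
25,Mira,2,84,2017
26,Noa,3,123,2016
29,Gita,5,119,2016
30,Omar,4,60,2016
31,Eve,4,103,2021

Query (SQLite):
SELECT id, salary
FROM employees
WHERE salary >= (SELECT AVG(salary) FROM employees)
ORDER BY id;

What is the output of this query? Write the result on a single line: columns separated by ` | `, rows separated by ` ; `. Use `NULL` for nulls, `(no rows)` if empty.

2 | 114 ; 21 | 136 ; 26 | 123 ; 29 | 119 ; 31 | 103

Scalar subquery: AVG(salary) over all employees rows = 93.3.
Keep rows where salary >= that value.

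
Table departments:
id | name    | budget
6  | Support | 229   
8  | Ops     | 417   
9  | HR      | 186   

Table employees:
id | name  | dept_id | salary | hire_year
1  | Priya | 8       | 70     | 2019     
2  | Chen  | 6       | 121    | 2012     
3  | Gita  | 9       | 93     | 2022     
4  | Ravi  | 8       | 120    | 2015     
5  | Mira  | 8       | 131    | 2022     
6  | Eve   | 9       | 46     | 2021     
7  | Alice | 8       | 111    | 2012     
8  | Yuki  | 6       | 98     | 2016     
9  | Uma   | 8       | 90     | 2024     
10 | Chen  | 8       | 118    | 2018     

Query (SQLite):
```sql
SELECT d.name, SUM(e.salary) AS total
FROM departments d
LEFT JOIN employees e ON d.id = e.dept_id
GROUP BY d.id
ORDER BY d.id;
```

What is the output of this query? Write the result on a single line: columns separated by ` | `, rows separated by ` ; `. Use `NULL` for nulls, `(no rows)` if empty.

LEFT JOIN keeps every departments row; unmatched ones get NULL for employees columns.
Group by departments.id and compute SUM(e.salary). SUM over an all-NULL group is NULL.
  6: ids {2, 8} → SUM(e.salary)=219
  8: ids {1, 4, 5, 7, 9, 10} → SUM(e.salary)=640
  9: ids {3, 6} → SUM(e.salary)=139

Support | 219 ; Ops | 640 ; HR | 139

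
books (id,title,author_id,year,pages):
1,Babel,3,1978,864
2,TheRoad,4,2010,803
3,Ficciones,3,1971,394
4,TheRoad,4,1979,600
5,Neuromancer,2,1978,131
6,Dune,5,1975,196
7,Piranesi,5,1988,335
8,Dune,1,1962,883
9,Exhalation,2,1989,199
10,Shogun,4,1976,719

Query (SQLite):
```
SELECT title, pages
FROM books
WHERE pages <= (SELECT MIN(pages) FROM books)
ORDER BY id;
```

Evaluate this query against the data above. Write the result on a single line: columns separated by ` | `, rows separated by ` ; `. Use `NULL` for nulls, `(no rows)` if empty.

Neuromancer | 131

Scalar subquery: MIN(pages) over all books rows = 131.
Keep rows where pages <= that value.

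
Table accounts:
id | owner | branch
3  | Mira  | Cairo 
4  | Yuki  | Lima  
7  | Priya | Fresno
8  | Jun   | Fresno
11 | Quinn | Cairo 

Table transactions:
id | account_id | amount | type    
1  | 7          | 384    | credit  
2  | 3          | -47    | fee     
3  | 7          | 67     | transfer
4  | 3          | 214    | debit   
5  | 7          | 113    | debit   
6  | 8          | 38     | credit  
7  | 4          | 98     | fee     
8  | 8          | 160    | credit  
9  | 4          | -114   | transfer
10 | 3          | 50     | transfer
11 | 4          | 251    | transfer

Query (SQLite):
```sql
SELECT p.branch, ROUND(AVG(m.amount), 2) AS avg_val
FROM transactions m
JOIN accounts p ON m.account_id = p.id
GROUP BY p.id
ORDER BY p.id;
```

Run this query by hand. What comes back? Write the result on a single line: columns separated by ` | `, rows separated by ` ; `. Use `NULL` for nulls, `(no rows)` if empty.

Cairo | 72.33 ; Lima | 78.33 ; Fresno | 188 ; Fresno | 99

Join each transactions row to its accounts via account_id.
Group joined rows by accounts.id; compute ROUND(AVG(m.amount), 2) per group.
  3: ids {2, 4, 10} → ROUND(AVG(m.amount), 2)=72.33
  4: ids {7, 9, 11} → ROUND(AVG(m.amount), 2)=78.33
  7: ids {1, 3, 5} → ROUND(AVG(m.amount), 2)=188
  8: ids {6, 8} → ROUND(AVG(m.amount), 2)=99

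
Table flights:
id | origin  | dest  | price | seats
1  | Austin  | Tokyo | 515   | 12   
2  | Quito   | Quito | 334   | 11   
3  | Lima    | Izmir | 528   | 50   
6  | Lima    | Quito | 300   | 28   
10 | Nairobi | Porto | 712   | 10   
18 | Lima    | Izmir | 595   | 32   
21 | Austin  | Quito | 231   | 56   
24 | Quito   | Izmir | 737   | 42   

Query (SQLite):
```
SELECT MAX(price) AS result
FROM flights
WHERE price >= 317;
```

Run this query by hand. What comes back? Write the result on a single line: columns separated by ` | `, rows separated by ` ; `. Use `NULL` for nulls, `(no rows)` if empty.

Rows where price >= 317 → price values: [515, 334, 528, 712, 595, 737].
MAX of non-NULL values = 737.

737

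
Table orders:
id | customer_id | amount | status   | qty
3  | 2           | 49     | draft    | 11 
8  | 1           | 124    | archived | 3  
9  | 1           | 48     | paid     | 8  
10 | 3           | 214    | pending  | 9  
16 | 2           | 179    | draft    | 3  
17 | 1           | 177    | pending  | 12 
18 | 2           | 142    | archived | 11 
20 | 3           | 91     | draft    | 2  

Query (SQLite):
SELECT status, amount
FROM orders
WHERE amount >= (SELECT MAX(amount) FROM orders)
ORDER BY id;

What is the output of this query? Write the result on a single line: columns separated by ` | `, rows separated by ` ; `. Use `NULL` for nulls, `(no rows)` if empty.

pending | 214

Scalar subquery: MAX(amount) over all orders rows = 214.
Keep rows where amount >= that value.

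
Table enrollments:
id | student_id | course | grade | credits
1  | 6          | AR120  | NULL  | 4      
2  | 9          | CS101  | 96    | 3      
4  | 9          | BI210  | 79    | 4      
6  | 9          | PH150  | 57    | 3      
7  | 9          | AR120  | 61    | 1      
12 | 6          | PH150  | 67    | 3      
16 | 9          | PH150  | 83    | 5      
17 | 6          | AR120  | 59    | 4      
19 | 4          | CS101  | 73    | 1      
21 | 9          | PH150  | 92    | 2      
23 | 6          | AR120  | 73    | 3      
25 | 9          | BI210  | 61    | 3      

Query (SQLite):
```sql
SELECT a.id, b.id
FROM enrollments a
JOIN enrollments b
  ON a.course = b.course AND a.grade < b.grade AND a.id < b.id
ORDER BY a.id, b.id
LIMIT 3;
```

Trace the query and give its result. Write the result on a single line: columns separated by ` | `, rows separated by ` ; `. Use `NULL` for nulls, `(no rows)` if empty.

6 | 12 ; 6 | 16 ; 6 | 21

Pairs (a,b) with same course, a.grade < b.grade, a.id < b.id.
course groups: AR120:{1,7,17,23} BI210:{4,25} CS101:{2,19} PH150:{6,12,16,21}
Ordered by (a.id, b.id); first 3.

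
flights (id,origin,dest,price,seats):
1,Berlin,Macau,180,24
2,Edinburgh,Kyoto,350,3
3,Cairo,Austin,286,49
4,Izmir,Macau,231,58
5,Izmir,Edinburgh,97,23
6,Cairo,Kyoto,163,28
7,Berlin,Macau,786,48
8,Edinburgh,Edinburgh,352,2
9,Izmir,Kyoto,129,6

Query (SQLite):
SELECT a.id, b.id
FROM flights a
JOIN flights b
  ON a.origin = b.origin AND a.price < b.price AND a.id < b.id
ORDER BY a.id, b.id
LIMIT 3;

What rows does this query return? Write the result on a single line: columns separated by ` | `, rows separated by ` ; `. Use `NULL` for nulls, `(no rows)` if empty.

1 | 7 ; 2 | 8 ; 5 | 9

Pairs (a,b) with same origin, a.price < b.price, a.id < b.id.
origin groups: Berlin:{1,7} Cairo:{3,6} Edinburgh:{2,8} Izmir:{4,5,9}
Ordered by (a.id, b.id); first 3.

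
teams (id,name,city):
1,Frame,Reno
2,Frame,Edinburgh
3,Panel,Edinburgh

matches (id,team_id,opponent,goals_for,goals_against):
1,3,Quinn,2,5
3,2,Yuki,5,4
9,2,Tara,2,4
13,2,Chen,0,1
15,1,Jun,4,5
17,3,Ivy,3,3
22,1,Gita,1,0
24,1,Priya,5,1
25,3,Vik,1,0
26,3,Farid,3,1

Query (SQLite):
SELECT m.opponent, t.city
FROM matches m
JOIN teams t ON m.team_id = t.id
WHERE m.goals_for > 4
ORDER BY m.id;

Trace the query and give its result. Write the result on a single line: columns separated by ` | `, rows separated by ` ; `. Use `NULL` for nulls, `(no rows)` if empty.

Each matches row matches the teams row where team_id = teams.id.
Then keep rows with m.goals_for > 4.

Yuki | Edinburgh ; Priya | Reno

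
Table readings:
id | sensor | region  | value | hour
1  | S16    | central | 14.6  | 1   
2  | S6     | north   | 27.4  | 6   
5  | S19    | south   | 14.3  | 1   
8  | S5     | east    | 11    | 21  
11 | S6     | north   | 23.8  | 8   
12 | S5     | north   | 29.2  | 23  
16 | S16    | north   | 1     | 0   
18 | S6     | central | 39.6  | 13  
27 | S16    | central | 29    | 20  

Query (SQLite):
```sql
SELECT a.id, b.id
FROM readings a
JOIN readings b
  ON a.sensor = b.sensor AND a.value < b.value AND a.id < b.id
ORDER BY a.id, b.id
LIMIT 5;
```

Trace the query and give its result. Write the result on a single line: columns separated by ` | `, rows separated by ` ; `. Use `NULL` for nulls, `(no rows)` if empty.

1 | 27 ; 2 | 18 ; 8 | 12 ; 11 | 18 ; 16 | 27

Pairs (a,b) with same sensor, a.value < b.value, a.id < b.id.
sensor groups: S16:{1,16,27} S19:{5} S5:{8,12} S6:{2,11,18}
Ordered by (a.id, b.id); first 5.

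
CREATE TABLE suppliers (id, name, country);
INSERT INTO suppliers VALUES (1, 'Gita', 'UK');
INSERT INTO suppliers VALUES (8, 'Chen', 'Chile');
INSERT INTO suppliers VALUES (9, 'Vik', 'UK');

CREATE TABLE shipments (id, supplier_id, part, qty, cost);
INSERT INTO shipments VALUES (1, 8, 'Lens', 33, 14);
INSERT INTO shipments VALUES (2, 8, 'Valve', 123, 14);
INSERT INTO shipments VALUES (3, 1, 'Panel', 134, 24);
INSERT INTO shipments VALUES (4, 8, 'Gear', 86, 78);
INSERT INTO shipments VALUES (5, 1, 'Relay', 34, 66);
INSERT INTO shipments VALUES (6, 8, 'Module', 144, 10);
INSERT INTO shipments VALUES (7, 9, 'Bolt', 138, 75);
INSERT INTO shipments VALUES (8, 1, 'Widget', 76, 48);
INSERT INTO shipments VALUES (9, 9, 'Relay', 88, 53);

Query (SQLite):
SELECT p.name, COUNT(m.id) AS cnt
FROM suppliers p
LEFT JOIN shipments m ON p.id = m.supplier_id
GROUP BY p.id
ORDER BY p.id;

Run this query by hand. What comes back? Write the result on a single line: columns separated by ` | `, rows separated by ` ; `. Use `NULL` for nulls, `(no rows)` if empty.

Gita | 3 ; Chen | 4 ; Vik | 2

LEFT JOIN keeps every suppliers row; unmatched ones get NULL for shipments columns.
Group by suppliers.id and compute COUNT(m.id). COUNT(col) of an all-NULL group is 0.
  1: ids {3, 5, 8} → COUNT(m.id)=3
  8: ids {1, 2, 4, 6} → COUNT(m.id)=4
  9: ids {7, 9} → COUNT(m.id)=2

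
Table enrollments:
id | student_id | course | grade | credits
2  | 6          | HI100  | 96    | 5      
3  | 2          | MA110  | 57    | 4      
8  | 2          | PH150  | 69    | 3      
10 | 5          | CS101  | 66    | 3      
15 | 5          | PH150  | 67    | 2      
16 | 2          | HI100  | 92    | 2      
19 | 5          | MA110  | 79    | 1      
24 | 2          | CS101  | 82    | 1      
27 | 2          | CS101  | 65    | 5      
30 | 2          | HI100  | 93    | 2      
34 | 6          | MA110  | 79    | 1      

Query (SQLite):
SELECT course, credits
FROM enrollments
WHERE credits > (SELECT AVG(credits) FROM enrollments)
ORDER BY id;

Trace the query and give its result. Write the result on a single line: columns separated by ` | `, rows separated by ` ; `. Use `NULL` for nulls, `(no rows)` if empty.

HI100 | 5 ; MA110 | 4 ; PH150 | 3 ; CS101 | 3 ; CS101 | 5

Scalar subquery: AVG(credits) over all enrollments rows = 2.636364 (≈; comparison uses full precision).
Keep rows where credits > that value.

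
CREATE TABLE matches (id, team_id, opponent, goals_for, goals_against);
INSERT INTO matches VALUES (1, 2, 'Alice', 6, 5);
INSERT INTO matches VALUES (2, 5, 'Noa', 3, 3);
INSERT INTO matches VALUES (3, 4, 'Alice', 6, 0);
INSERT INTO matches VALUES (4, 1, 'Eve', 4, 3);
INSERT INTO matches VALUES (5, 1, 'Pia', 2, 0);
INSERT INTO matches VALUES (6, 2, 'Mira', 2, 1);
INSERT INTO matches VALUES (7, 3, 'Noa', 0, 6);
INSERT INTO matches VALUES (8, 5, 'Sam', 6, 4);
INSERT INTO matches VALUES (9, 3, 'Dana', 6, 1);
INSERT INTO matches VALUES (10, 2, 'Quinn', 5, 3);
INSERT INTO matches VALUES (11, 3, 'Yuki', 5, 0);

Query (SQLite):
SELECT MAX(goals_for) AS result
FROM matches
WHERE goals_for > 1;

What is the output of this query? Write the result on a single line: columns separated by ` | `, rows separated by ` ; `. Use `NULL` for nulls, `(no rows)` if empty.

6

Rows where goals_for > 1 → goals_for values: [6, 3, 6, 4, 2, 2, 6, 6, 5, 5].
MAX of non-NULL values = 6.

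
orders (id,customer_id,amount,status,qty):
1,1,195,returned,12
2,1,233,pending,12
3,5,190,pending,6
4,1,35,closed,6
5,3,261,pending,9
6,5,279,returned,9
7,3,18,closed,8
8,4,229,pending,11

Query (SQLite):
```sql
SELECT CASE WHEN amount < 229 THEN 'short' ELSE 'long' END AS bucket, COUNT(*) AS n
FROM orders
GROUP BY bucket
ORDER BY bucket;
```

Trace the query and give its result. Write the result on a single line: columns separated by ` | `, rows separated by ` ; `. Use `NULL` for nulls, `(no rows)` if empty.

long | 4 ; short | 4

Bucket rows by amount < 229 → 'short' else 'long'; count each bucket.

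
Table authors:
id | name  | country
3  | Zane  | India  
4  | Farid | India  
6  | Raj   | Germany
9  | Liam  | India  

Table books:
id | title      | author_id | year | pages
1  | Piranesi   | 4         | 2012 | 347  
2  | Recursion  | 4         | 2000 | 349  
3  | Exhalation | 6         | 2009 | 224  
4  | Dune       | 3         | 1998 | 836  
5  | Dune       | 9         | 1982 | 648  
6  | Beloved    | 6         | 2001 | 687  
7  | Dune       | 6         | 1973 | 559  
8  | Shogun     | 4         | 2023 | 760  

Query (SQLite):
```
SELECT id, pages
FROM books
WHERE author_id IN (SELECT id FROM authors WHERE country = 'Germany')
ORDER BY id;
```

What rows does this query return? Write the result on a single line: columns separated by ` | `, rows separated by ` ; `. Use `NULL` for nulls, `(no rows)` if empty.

Inner query: authors.id where country = 'Germany'.
Outer: keep books rows whose author_id is in that set.
Inner query → {6}

3 | 224 ; 6 | 687 ; 7 | 559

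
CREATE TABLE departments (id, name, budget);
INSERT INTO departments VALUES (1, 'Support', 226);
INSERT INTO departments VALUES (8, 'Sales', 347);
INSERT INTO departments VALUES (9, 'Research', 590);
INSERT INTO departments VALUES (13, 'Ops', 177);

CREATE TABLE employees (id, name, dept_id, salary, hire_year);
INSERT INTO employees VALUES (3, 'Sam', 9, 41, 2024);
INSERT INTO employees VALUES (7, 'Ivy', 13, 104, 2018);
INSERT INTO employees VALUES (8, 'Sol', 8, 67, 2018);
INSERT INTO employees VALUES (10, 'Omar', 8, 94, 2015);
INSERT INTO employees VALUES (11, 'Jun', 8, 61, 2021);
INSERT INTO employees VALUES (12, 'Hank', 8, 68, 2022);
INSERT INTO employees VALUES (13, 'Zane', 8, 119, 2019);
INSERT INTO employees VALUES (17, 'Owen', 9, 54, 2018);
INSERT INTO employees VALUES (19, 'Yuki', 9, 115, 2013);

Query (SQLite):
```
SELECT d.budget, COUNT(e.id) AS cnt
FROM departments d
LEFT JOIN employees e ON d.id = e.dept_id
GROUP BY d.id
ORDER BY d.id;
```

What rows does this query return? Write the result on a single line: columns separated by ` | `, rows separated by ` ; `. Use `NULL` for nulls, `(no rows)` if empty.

LEFT JOIN keeps every departments row; unmatched ones get NULL for employees columns.
Group by departments.id and compute COUNT(e.id). COUNT(col) of an all-NULL group is 0.
  1: ids {—} → COUNT(e.id)=0
  8: ids {8, 10, 11, 12, 13} → COUNT(e.id)=5
  9: ids {3, 17, 19} → COUNT(e.id)=3
  13: ids {7} → COUNT(e.id)=1

226 | 0 ; 347 | 5 ; 590 | 3 ; 177 | 1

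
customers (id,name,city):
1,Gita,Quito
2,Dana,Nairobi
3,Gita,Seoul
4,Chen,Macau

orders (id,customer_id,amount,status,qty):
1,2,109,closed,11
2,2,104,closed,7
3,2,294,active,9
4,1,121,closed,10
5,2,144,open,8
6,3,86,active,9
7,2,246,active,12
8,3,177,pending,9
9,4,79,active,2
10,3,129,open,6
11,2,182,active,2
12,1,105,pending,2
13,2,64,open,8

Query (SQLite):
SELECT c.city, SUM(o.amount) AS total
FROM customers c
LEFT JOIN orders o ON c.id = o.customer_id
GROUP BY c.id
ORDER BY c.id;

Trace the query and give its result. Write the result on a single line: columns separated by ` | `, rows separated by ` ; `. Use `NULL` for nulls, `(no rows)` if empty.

Quito | 226 ; Nairobi | 1143 ; Seoul | 392 ; Macau | 79

LEFT JOIN keeps every customers row; unmatched ones get NULL for orders columns.
Group by customers.id and compute SUM(o.amount). SUM over an all-NULL group is NULL.
  1: ids {4, 12} → SUM(o.amount)=226
  2: ids {1, 2, 3, 5, 7, 11, 13} → SUM(o.amount)=1143
  3: ids {6, 8, 10} → SUM(o.amount)=392
  4: ids {9} → SUM(o.amount)=79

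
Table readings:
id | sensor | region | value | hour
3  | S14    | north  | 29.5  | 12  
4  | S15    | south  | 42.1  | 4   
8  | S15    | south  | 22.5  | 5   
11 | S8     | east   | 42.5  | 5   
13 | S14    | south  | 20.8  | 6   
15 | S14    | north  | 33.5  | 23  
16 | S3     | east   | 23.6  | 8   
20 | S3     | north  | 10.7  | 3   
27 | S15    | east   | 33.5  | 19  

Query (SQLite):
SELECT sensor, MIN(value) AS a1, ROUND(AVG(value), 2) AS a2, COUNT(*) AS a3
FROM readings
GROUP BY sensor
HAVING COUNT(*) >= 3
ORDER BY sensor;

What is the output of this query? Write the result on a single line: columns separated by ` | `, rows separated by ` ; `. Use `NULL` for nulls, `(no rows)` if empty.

Group readings by sensor.
Per group compute: MIN(value), ROUND(AVG(value), 2), COUNT(*).
HAVING: drop groups with fewer than 3 rows.
  S14: ids {3, 13, 15} → MIN(value)=20.8, ROUND(AVG(value), 2)=27.93, COUNT(*)=3
  S15: ids {4, 8, 27} → MIN(value)=22.5, ROUND(AVG(value), 2)=32.7, COUNT(*)=3
  S3: ids {16, 20} → MIN(value)=10.7, ROUND(AVG(value), 2)=17.15, COUNT(*)=2
  S8: ids {11} → MIN(value)=42.5, ROUND(AVG(value), 2)=42.5, COUNT(*)=1

S14 | 20.8 | 27.93 | 3 ; S15 | 22.5 | 32.7 | 3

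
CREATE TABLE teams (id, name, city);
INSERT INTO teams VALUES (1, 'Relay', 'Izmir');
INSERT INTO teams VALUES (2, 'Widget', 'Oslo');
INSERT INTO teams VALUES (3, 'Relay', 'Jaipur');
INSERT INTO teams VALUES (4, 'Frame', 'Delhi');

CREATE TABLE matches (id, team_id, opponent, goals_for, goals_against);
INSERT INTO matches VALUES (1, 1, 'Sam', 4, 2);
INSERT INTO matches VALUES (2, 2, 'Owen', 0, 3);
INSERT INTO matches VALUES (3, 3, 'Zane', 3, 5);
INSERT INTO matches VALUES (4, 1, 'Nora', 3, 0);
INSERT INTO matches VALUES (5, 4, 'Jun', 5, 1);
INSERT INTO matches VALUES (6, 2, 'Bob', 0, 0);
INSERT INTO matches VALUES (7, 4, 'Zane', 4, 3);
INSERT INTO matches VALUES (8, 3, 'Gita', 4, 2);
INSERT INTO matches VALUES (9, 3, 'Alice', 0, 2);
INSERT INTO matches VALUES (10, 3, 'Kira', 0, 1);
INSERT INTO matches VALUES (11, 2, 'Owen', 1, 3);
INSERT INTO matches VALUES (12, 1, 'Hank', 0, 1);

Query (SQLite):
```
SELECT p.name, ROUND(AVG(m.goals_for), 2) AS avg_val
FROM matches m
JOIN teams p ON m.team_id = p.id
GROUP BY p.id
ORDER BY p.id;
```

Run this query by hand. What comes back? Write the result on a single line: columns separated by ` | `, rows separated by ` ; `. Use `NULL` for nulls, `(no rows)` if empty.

Relay | 2.33 ; Widget | 0.33 ; Relay | 1.75 ; Frame | 4.5

Join each matches row to its teams via team_id.
Group joined rows by teams.id; compute ROUND(AVG(m.goals_for), 2) per group.
  1: ids {1, 4, 12} → ROUND(AVG(m.goals_for), 2)=2.33
  2: ids {2, 6, 11} → ROUND(AVG(m.goals_for), 2)=0.33
  3: ids {3, 8, 9, 10} → ROUND(AVG(m.goals_for), 2)=1.75
  4: ids {5, 7} → ROUND(AVG(m.goals_for), 2)=4.5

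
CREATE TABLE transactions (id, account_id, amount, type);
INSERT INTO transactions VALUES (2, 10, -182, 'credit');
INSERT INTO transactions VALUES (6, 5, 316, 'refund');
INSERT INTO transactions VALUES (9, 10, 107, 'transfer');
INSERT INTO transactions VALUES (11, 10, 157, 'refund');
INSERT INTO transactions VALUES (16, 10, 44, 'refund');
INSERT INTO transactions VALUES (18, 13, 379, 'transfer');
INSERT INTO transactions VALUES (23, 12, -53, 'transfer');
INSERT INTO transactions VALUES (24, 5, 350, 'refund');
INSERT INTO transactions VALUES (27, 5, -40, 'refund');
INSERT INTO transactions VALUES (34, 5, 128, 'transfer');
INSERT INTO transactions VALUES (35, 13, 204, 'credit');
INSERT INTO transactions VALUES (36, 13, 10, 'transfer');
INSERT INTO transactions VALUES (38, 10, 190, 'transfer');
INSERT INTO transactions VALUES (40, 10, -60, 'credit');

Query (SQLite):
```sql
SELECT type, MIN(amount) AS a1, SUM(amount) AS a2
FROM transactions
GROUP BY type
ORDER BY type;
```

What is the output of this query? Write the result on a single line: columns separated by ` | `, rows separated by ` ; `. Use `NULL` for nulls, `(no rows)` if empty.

credit | -182 | -38 ; refund | -40 | 827 ; transfer | -53 | 761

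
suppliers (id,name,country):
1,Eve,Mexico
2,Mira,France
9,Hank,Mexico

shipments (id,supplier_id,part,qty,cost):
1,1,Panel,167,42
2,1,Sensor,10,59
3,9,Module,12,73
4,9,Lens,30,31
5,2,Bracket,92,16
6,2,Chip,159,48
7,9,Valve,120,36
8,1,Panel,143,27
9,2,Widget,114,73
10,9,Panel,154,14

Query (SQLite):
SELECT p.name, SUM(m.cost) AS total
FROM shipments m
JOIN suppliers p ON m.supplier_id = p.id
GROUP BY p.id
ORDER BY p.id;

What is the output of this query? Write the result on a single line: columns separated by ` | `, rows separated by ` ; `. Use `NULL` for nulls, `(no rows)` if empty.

Eve | 128 ; Mira | 137 ; Hank | 154

Join each shipments row to its suppliers via supplier_id.
Group joined rows by suppliers.id; compute SUM(m.cost) per group.
  1: ids {1, 2, 8} → SUM(m.cost)=128
  2: ids {5, 6, 9} → SUM(m.cost)=137
  9: ids {3, 4, 7, 10} → SUM(m.cost)=154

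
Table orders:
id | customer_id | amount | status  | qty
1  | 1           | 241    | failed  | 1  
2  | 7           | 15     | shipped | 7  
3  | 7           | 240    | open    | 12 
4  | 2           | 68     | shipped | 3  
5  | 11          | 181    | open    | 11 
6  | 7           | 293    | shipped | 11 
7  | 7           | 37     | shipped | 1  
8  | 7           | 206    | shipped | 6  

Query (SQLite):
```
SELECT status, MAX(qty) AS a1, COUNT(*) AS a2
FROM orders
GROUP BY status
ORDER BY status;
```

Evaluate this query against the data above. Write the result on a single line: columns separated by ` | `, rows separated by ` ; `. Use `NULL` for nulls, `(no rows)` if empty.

Group orders by status.
Per group compute: MAX(qty), COUNT(*).
  failed: ids {1} → MAX(qty)=1, COUNT(*)=1
  open: ids {3, 5} → MAX(qty)=12, COUNT(*)=2
  shipped: ids {2, 4, 6, 7, 8} → MAX(qty)=11, COUNT(*)=5

failed | 1 | 1 ; open | 12 | 2 ; shipped | 11 | 5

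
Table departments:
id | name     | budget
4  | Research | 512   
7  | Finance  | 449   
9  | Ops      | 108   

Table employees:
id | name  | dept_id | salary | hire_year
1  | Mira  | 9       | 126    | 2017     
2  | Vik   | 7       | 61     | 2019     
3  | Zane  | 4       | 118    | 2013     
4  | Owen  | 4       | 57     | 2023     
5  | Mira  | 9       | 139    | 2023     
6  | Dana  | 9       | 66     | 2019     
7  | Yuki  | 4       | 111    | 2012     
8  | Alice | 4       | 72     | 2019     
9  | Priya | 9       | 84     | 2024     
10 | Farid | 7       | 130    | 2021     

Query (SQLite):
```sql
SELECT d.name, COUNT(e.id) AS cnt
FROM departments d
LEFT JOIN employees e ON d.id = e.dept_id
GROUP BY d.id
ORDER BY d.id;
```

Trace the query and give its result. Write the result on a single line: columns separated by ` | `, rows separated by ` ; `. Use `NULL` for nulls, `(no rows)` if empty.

Research | 4 ; Finance | 2 ; Ops | 4

LEFT JOIN keeps every departments row; unmatched ones get NULL for employees columns.
Group by departments.id and compute COUNT(e.id). COUNT(col) of an all-NULL group is 0.
  4: ids {3, 4, 7, 8} → COUNT(e.id)=4
  7: ids {2, 10} → COUNT(e.id)=2
  9: ids {1, 5, 6, 9} → COUNT(e.id)=4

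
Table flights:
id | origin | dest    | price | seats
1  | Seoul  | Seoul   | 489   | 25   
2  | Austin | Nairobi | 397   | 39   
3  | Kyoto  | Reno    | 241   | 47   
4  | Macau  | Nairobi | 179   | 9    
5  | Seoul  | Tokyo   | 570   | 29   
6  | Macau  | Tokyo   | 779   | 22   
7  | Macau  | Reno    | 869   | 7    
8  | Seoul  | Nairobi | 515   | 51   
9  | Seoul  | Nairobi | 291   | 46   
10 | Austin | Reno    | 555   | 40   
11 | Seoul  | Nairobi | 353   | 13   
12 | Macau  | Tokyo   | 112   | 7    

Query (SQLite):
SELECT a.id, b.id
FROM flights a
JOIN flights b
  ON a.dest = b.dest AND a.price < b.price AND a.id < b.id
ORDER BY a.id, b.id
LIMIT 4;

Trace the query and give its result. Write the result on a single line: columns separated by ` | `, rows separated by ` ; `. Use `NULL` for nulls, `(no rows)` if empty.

2 | 8 ; 3 | 7 ; 3 | 10 ; 4 | 8

Pairs (a,b) with same dest, a.price < b.price, a.id < b.id.
dest groups: Nairobi:{2,4,8,9,11} Reno:{3,7,10} Seoul:{1} Tokyo:{5,6,12}
Ordered by (a.id, b.id); first 4.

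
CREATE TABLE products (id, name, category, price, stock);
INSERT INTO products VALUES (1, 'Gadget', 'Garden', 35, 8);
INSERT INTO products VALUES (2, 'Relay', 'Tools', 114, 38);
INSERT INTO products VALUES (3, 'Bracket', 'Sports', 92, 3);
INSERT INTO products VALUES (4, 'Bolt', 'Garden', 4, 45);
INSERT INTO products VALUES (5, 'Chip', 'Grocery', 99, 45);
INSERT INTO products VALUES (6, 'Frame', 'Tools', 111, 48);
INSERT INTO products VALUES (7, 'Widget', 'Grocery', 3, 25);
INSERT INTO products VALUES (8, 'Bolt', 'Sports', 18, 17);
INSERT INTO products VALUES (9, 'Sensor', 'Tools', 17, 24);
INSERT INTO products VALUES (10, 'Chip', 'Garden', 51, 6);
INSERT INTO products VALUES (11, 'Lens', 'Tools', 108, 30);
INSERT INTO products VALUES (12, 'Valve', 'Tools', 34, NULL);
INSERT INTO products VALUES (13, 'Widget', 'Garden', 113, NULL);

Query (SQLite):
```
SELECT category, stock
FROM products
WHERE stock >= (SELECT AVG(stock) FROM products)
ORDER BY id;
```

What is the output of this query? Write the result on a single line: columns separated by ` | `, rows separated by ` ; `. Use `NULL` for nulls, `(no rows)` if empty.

Tools | 38 ; Garden | 45 ; Grocery | 45 ; Tools | 48 ; Tools | 30

Scalar subquery: AVG(stock) over all products rows = 26.272727 (≈; comparison uses full precision).
Keep rows where stock >= that value.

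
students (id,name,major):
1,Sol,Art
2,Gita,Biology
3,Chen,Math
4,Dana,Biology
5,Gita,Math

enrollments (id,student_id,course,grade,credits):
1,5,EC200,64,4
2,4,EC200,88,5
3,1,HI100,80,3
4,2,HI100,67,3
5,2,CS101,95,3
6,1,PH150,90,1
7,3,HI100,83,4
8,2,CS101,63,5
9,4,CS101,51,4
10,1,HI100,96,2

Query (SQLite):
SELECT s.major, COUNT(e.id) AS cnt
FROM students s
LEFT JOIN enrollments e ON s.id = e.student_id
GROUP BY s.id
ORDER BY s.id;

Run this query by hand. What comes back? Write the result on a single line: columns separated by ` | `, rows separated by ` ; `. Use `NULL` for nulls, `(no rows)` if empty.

LEFT JOIN keeps every students row; unmatched ones get NULL for enrollments columns.
Group by students.id and compute COUNT(e.id). COUNT(col) of an all-NULL group is 0.
  1: ids {3, 6, 10} → COUNT(e.id)=3
  2: ids {4, 5, 8} → COUNT(e.id)=3
  3: ids {7} → COUNT(e.id)=1
  4: ids {2, 9} → COUNT(e.id)=2
  5: ids {1} → COUNT(e.id)=1

Art | 3 ; Biology | 3 ; Math | 1 ; Biology | 2 ; Math | 1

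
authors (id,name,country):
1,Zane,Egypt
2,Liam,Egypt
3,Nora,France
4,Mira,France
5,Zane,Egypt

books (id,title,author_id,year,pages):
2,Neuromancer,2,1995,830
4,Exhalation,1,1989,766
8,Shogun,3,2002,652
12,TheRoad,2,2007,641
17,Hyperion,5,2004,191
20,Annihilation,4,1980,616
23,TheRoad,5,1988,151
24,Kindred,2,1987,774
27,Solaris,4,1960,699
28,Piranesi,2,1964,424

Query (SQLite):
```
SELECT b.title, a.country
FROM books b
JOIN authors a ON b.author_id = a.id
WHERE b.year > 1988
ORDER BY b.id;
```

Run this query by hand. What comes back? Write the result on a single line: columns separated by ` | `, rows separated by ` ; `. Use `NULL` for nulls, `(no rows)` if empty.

Neuromancer | Egypt ; Exhalation | Egypt ; Shogun | France ; TheRoad | Egypt ; Hyperion | Egypt

Each books row matches the authors row where author_id = authors.id.
Then keep rows with b.year > 1988.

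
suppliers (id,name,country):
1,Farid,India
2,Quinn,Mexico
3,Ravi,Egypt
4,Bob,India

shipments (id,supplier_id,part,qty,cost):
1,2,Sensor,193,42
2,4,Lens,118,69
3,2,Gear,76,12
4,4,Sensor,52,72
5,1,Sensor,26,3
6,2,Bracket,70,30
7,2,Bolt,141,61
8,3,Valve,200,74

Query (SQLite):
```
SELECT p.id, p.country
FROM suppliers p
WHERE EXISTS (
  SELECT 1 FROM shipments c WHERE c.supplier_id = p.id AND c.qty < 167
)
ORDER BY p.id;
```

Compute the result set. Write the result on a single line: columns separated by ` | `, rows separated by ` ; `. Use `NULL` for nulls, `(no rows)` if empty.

For each suppliers row, check whether any shipments with matching supplier_id has qty < 167.
Keep rows where that is true.

1 | India ; 2 | Mexico ; 4 | India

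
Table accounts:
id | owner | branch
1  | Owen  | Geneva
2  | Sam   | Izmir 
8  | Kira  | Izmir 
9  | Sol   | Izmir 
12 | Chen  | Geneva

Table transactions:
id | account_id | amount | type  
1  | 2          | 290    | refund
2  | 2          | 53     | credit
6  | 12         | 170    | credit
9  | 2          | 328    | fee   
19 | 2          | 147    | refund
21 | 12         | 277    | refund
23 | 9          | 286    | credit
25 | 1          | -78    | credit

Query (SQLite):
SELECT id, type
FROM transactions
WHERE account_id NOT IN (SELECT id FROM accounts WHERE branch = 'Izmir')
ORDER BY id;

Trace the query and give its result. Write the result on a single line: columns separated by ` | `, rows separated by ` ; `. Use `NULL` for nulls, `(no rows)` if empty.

6 | credit ; 21 | refund ; 25 | credit

Inner query: accounts.id where branch = 'Izmir'.
Outer: keep transactions rows whose account_id is not in that set.
Inner query → {2, 8, 9}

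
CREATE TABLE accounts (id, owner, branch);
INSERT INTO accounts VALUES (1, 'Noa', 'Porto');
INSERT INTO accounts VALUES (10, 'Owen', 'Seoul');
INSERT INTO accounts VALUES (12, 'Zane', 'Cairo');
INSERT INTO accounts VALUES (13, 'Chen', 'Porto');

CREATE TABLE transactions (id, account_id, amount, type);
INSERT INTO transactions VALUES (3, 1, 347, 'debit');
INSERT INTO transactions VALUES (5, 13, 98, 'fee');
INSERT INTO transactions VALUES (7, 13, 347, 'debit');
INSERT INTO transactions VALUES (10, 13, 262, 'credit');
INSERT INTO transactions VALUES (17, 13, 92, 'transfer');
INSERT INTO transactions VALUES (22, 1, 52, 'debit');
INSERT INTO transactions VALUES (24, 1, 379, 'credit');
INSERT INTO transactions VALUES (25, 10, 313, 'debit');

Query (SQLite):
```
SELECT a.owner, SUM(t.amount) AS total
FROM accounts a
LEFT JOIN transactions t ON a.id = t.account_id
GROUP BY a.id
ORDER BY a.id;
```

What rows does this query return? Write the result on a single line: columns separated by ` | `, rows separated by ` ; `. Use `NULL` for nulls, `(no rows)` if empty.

Noa | 778 ; Owen | 313 ; Zane | NULL ; Chen | 799

LEFT JOIN keeps every accounts row; unmatched ones get NULL for transactions columns.
Group by accounts.id and compute SUM(t.amount). SUM over an all-NULL group is NULL.
  1: ids {3, 22, 24} → SUM(t.amount)=778
  10: ids {25} → SUM(t.amount)=313
  12: ids {—} → SUM(t.amount)=NULL
  13: ids {5, 7, 10, 17} → SUM(t.amount)=799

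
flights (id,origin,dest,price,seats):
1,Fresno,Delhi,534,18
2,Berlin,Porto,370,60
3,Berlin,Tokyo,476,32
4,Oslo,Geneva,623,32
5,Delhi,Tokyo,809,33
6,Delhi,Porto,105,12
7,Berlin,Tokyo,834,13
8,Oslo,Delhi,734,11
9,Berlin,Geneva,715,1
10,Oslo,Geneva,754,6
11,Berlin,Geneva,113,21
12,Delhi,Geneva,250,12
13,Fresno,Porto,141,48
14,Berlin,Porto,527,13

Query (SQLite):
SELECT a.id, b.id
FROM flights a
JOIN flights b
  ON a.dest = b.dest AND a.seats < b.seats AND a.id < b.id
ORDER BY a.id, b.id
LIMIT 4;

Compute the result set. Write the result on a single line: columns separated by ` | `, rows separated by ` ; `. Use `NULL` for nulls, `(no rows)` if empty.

3 | 5 ; 6 | 13 ; 6 | 14 ; 9 | 10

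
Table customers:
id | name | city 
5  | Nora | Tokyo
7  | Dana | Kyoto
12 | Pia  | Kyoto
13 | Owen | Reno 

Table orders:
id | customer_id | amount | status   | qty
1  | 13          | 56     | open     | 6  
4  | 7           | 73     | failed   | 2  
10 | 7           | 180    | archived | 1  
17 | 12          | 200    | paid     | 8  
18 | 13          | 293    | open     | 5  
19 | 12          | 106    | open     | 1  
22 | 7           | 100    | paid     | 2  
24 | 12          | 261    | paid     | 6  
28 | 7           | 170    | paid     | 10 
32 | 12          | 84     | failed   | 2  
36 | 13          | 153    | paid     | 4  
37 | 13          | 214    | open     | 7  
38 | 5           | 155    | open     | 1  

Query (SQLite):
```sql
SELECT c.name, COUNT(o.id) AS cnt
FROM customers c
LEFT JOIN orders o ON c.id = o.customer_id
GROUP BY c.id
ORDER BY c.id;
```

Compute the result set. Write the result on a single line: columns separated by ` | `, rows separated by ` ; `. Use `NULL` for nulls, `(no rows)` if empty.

LEFT JOIN keeps every customers row; unmatched ones get NULL for orders columns.
Group by customers.id and compute COUNT(o.id). COUNT(col) of an all-NULL group is 0.
  5: ids {38} → COUNT(o.id)=1
  7: ids {4, 10, 22, 28} → COUNT(o.id)=4
  12: ids {17, 19, 24, 32} → COUNT(o.id)=4
  13: ids {1, 18, 36, 37} → COUNT(o.id)=4

Nora | 1 ; Dana | 4 ; Pia | 4 ; Owen | 4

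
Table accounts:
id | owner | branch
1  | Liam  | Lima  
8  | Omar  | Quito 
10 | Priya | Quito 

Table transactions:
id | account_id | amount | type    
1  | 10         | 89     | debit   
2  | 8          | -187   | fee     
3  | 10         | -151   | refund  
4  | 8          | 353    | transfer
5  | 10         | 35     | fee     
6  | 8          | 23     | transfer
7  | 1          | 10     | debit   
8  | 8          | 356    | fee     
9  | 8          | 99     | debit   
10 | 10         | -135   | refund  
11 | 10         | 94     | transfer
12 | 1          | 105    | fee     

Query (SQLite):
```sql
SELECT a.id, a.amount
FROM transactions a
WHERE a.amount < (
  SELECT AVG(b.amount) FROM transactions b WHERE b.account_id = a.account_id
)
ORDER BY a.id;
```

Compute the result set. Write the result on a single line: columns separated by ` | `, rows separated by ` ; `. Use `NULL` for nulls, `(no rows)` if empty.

2 | -187 ; 3 | -151 ; 6 | 23 ; 7 | 10 ; 9 | 99 ; 10 | -135

For each transactions row a, compute AVG(amount) over rows sharing a.account_id.
Keep row a if a.amount < that per-group AVG.
  account_id=1: AVG(amount) = 57.5
  account_id=8: AVG(amount) = 128.8
  account_id=10: AVG(amount) = -13.6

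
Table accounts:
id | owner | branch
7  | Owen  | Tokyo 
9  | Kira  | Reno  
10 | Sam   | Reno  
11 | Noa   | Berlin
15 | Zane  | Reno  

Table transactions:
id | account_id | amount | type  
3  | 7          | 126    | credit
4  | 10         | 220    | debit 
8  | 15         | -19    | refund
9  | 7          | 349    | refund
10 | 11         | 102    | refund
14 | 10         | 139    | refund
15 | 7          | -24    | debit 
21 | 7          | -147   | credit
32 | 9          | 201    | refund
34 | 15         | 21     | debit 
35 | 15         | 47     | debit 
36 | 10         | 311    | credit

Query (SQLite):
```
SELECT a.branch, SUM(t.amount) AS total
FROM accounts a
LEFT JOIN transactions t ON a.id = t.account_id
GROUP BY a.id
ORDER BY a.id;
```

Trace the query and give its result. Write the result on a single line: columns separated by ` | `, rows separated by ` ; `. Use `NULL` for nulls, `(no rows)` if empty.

Tokyo | 304 ; Reno | 201 ; Reno | 670 ; Berlin | 102 ; Reno | 49

LEFT JOIN keeps every accounts row; unmatched ones get NULL for transactions columns.
Group by accounts.id and compute SUM(t.amount). SUM over an all-NULL group is NULL.
  7: ids {3, 9, 15, 21} → SUM(t.amount)=304
  9: ids {32} → SUM(t.amount)=201
  10: ids {4, 14, 36} → SUM(t.amount)=670
  11: ids {10} → SUM(t.amount)=102
  15: ids {8, 34, 35} → SUM(t.amount)=49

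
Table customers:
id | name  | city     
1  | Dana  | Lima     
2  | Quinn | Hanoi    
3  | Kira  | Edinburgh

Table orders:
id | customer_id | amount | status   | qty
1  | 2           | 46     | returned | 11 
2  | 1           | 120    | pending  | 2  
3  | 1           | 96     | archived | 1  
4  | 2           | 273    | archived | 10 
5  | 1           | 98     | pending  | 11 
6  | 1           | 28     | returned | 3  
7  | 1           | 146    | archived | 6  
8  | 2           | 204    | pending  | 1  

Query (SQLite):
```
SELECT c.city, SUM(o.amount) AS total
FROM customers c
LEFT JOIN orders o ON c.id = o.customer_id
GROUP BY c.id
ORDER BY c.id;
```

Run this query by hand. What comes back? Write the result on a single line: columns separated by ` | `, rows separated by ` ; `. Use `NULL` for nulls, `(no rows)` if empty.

LEFT JOIN keeps every customers row; unmatched ones get NULL for orders columns.
Group by customers.id and compute SUM(o.amount). SUM over an all-NULL group is NULL.
  1: ids {2, 3, 5, 6, 7} → SUM(o.amount)=488
  2: ids {1, 4, 8} → SUM(o.amount)=523
  3: ids {—} → SUM(o.amount)=NULL

Lima | 488 ; Hanoi | 523 ; Edinburgh | NULL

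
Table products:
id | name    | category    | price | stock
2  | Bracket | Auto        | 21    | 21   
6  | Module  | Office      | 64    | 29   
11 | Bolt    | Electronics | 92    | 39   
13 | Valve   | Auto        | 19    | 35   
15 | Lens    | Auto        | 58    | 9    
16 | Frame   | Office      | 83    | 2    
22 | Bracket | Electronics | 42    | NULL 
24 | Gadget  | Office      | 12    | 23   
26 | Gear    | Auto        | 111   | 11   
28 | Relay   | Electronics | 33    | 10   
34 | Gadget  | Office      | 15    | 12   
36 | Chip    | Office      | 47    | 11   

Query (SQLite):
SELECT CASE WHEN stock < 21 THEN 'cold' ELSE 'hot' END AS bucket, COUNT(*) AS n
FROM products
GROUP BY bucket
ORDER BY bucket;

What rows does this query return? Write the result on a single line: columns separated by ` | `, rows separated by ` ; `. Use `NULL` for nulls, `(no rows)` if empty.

Bucket rows by stock < 21 → 'cold' else 'hot'; count each bucket.
NULL < 21 is unknown, so NULL stock falls into ELSE → 'hot'.

cold | 6 ; hot | 6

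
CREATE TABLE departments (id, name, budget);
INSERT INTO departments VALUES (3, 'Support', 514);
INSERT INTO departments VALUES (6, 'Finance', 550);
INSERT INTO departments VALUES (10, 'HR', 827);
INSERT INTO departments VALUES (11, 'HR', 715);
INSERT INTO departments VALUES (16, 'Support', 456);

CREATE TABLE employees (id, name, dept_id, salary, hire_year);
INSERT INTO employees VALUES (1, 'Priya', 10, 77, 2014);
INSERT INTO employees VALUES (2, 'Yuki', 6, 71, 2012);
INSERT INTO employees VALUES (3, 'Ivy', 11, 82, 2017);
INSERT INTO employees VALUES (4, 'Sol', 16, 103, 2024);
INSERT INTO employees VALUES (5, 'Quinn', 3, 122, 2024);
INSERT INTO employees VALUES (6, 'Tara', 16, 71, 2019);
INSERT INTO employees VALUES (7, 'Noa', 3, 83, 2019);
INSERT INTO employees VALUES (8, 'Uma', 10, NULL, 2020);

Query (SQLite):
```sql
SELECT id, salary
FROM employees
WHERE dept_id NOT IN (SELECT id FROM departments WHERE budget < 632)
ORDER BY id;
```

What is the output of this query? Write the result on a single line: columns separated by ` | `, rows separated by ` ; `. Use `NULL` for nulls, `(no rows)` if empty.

Inner query: departments.id where budget < 632.
Outer: keep employees rows whose dept_id is not in that set.
Inner query → {3, 6, 16}

1 | 77 ; 3 | 82 ; 8 | NULL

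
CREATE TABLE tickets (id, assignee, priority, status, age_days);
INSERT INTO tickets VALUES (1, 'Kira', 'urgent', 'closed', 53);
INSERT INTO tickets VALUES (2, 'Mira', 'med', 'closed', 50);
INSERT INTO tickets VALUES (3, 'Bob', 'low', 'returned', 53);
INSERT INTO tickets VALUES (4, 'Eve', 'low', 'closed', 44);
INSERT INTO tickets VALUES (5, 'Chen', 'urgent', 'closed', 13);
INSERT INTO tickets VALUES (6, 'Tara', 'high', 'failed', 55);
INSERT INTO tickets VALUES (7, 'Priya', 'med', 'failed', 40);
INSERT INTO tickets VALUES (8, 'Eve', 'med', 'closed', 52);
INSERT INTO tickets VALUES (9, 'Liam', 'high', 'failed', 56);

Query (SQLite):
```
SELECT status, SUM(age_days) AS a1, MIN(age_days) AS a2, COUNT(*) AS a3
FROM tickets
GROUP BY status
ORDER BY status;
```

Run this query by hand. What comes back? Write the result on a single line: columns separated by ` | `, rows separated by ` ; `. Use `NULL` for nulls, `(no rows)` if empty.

closed | 212 | 13 | 5 ; failed | 151 | 40 | 3 ; returned | 53 | 53 | 1

Group tickets by status.
Per group compute: SUM(age_days), MIN(age_days), COUNT(*).
  closed: ids {1, 2, 4, 5, 8} → SUM(age_days)=212, MIN(age_days)=13, COUNT(*)=5
  failed: ids {6, 7, 9} → SUM(age_days)=151, MIN(age_days)=40, COUNT(*)=3
  returned: ids {3} → SUM(age_days)=53, MIN(age_days)=53, COUNT(*)=1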